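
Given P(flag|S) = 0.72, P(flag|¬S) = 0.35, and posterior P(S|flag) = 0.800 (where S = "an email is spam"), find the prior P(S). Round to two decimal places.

Bayes' rule in odds form gives O(S|E) = O(S)·[P(E|S)/P(E|¬S)], hence O(S) = O(S|E)/LR.
Posterior odds = 0.800/(1−0.800) = 4.0000. LR = 0.72/0.35 = 2.0571.
Prior odds = 4.0000/2.0571 = 1.9445, so P(S) = 1.9445/(1+1.9445) ≈ 0.66.

P(S) = 0.66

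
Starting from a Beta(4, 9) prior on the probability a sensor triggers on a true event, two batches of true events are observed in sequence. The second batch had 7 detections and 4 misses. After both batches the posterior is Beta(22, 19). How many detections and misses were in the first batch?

11 detections and 6 misses

Sequential conjugate updates are equivalent to a single update on the pooled data, so total successes = posterior α − prior α and total failures = posterior β − prior β.
Total across both batches: 22−4=18 detections, 19−9=10 misses.
Subtract the second batch: 18−7=11 detections and 10−4=6 misses.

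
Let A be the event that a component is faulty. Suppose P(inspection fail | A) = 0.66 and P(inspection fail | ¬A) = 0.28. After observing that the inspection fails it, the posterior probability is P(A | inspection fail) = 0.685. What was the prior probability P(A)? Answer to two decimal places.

P(A) = 0.48

Bayes' rule in odds form gives O(A|E) = O(A)·[P(E|A)/P(E|¬A)], hence O(A) = O(A|E)/LR.
Posterior odds = 0.685/(1−0.685) = 2.1746. LR = 0.66/0.28 = 2.3571.
Prior odds = 2.1746/2.3571 = 0.9226, so P(A) = 0.9226/(1+0.9226) ≈ 0.48.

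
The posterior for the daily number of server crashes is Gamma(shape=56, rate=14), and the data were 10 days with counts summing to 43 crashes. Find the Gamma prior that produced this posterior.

Gamma(shape=13, rate=4)

Gamma–Poisson conjugacy: posterior shape = α + Σxᵢ, posterior rate = β + n.
So α = 56 − 43 = 13 and β = 14 − 10 = 4.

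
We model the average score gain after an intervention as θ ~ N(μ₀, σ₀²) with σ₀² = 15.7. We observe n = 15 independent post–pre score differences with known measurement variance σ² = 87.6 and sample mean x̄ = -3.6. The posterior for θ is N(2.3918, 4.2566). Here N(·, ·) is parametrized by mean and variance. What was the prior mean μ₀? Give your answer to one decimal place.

μ₀ = 18.5

The posterior mean is a precision-weighted average: μ_n = (τ₀μ₀ + τ_data·x̄)/(τ₀+τ_data), with τ₀=1/σ₀² and τ_data=n/σ².
Here τ₀ = 1/15.7 = 0.063694 and τ_data = 15/87.6 = 0.171233, so τ_n = 0.234927.
Rearranging for μ₀: μ₀ = (μ_n·τ_n − τ_data·x̄)/τ₀ = (2.3918·0.234927 − 0.171233·-3.6) / 0.063694 = 1.178337/0.063694 ≈ 18.5.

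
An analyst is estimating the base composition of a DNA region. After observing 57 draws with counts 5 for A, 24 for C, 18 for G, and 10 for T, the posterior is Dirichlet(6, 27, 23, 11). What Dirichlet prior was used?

For a Dirichlet(α) prior with multinomial counts c, the posterior is Dirichlet(α + c) componentwise.
Subtract each count from the matching posterior parameter: 6−5=1, 27−24=3, 23−18=5, 11−10=1.

Dirichlet(1, 3, 5, 1)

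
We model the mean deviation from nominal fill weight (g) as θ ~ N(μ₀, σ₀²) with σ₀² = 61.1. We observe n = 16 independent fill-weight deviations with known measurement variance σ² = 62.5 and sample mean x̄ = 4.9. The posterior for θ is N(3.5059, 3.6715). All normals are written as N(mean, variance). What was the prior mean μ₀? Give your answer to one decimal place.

The posterior mean is a precision-weighted average: μ_n = (τ₀μ₀ + τ_data·x̄)/(τ₀+τ_data), with τ₀=1/σ₀² and τ_data=n/σ².
Here τ₀ = 1/61.1 = 0.016367 and τ_data = 16/62.5 = 0.256000, so τ_n = 0.272367.
Rearranging for μ₀: μ₀ = (μ_n·τ_n − τ_data·x̄)/τ₀ = (3.5059·0.272367 − 0.256000·4.9) / 0.016367 = -0.299509/0.016367 ≈ -18.3.

μ₀ = -18.3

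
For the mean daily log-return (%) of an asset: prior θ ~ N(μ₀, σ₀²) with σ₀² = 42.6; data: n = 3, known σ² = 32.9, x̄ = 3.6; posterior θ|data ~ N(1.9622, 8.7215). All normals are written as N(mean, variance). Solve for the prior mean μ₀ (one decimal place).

The posterior mean is a precision-weighted average: μ_n = (τ₀μ₀ + τ_data·x̄)/(τ₀+τ_data), with τ₀=1/σ₀² and τ_data=n/σ².
Here τ₀ = 1/42.6 = 0.023474 and τ_data = 3/32.9 = 0.091185, so τ_n = 0.114659.
Rearranging for μ₀: μ₀ = (μ_n·τ_n − τ_data·x̄)/τ₀ = (1.9622·0.114659 − 0.091185·3.6) / 0.023474 = -0.103282/0.023474 ≈ -4.4.

μ₀ = -4.4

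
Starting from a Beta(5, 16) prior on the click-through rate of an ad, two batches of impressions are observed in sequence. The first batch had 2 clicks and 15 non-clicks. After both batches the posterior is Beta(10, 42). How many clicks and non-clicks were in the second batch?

3 clicks and 11 non-clicks

Sequential conjugate updates are equivalent to a single update on the pooled data, so total successes = posterior α − prior α and total failures = posterior β − prior β.
Total across both batches: 10−5=5 clicks, 42−16=26 non-clicks.
Subtract the first batch: 5−2=3 clicks and 26−15=11 non-clicks.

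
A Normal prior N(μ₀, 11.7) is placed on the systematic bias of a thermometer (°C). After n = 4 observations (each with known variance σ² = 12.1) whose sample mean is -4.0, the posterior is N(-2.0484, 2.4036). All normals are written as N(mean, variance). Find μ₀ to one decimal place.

The posterior mean is a precision-weighted average: μ_n = (τ₀μ₀ + τ_data·x̄)/(τ₀+τ_data), with τ₀=1/σ₀² and τ_data=n/σ².
Here τ₀ = 1/11.7 = 0.085470 and τ_data = 4/12.1 = 0.330579, so τ_n = 0.416049.
Rearranging for μ₀: μ₀ = (μ_n·τ_n − τ_data·x̄)/τ₀ = (-2.0484·0.416049 − 0.330579·-4.0) / 0.085470 = 0.470081/0.085470 ≈ 5.5.

μ₀ = 5.5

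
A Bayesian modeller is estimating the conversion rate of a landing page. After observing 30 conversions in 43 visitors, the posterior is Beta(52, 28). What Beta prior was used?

A Beta(α, β) prior with s successes and f failures in binomial data gives a Beta(α+s, β+f) posterior.
Subtract the data counts: 52−30=22, 28−13=15.

Beta(22, 15)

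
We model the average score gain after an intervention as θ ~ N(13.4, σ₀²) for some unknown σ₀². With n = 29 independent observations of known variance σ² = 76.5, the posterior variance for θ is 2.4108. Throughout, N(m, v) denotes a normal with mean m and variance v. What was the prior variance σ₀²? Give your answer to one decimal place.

Posterior precision equals prior precision plus data precision: 1/σ_n² = 1/σ₀² + n/σ².
So 1/σ₀² = 1/2.4108 − 29/76.5 = 0.414800 − 0.379085 = 0.035715.
Hence σ₀² = 1/0.035715 ≈ 28.0.

σ₀² = 28.0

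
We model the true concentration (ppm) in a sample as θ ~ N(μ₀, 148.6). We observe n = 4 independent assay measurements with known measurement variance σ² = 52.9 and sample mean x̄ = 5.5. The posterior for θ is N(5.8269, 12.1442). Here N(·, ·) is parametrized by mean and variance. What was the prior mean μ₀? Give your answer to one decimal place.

The posterior mean is a precision-weighted average: μ_n = (τ₀μ₀ + τ_data·x̄)/(τ₀+τ_data), with τ₀=1/σ₀² and τ_data=n/σ².
Here τ₀ = 1/148.6 = 0.006729 and τ_data = 4/52.9 = 0.075614, so τ_n = 0.082343.
Rearranging for μ₀: μ₀ = (μ_n·τ_n − τ_data·x̄)/τ₀ = (5.8269·0.082343 − 0.075614·5.5) / 0.006729 = 0.063927/0.006729 ≈ 9.5.

μ₀ = 9.5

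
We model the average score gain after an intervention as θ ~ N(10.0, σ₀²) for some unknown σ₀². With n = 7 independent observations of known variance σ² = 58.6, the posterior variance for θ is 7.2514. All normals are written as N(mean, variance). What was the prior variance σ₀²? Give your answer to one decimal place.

Posterior precision equals prior precision plus data precision: 1/σ_n² = 1/σ₀² + n/σ².
So 1/σ₀² = 1/7.2514 − 7/58.6 = 0.137904 − 0.119454 = 0.018450.
Hence σ₀² = 1/0.018450 ≈ 54.2.

σ₀² = 54.2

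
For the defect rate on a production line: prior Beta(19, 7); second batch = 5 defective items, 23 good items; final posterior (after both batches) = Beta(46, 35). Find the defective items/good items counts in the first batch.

Sequential conjugate updates are equivalent to a single update on the pooled data, so total successes = posterior α − prior α and total failures = posterior β − prior β.
Total across both batches: 46−19=27 defective items, 35−7=28 good items.
Subtract the second batch: 27−5=22 defective items and 28−23=5 good items.

22 defective items and 5 good items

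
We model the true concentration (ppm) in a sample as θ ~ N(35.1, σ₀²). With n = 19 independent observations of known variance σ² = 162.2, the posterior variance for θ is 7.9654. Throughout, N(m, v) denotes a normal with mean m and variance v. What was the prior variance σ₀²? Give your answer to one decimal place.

σ₀² = 119.0

For the Normal–Normal model with known σ², precisions add: τ_n = τ₀ + n/σ².
So 1/σ₀² = 1/7.9654 − 19/162.2 = 0.125543 − 0.117139 = 0.008404.
Hence σ₀² = 1/0.008404 ≈ 119.0.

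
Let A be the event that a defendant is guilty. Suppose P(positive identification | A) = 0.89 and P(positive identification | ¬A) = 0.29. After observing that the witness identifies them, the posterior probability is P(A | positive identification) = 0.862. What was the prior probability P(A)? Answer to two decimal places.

P(A) = 0.67

Bayes' rule in odds form gives O(A|E) = O(A)·[P(E|A)/P(E|¬A)], hence O(A) = O(A|E)/LR.
Posterior odds = 0.862/(1−0.862) = 6.2464. LR = 0.89/0.29 = 3.0690.
Prior odds = 6.2464/3.0690 = 2.0353, so P(A) = 2.0353/(1+2.0353) ≈ 0.67.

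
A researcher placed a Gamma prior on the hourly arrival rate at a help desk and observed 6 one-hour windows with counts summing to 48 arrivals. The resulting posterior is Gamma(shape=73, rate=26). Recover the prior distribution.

Gamma–Poisson conjugacy: posterior shape = α + Σxᵢ, posterior rate = β + n.
So α = 73 − 48 = 25 and β = 26 − 6 = 20.

Gamma(shape=25, rate=20)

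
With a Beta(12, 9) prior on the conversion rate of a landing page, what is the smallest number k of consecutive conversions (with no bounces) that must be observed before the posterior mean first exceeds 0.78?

k = 20

After k conversions and 0 bounces the posterior is Beta(12+k, 9), with mean (12+k)/(12+9+k).
Set (12+k)/(21+k) > 0.78 and solve: k > (0.78·21 − 12)/(1 − 0.78) = 19.909.
The smallest integer exceeding 19.909 is 20, and checking k=20: (32)/(41) = 0.7805 > 0.78.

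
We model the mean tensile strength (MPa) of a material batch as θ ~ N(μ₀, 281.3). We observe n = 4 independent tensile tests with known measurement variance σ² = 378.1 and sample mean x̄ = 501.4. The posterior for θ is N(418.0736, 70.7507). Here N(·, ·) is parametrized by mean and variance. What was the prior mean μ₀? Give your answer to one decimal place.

With known observation variance, the Normal–Normal posterior has precision τ_n = τ₀ + n/σ² and mean μ_n = (τ₀μ₀ + (n/σ²)x̄)/τ_n.
Here τ₀ = 1/281.3 = 0.003555 and τ_data = 4/378.1 = 0.010579, so τ_n = 0.014134.
Rearranging for μ₀: μ₀ = (μ_n·τ_n − τ_data·x̄)/τ₀ = (418.0736·0.014134 − 0.010579·501.4) / 0.003555 = 0.604742/0.003555 ≈ 170.1.

μ₀ = 170.1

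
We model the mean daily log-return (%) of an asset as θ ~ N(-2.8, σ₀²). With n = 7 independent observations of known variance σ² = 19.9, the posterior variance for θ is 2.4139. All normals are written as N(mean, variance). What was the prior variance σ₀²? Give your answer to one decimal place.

σ₀² = 16.0

Posterior precision equals prior precision plus data precision: 1/σ_n² = 1/σ₀² + n/σ².
So 1/σ₀² = 1/2.4139 − 7/19.9 = 0.414267 − 0.351759 = 0.062508.
Hence σ₀² = 1/0.062508 ≈ 16.0.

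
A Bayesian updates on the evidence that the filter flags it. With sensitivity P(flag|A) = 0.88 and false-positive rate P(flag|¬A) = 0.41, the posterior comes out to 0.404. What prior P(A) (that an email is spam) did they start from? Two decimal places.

Bayes' rule in odds form gives O(A|E) = O(A)·[P(E|A)/P(E|¬A)], hence O(A) = O(A|E)/LR.
Posterior odds = 0.404/(1−0.404) = 0.6779. LR = 0.88/0.41 = 2.1463.
Prior odds = 0.6779/2.1463 = 0.3158, so P(A) = 0.3158/(1+0.3158) ≈ 0.24.

P(A) = 0.24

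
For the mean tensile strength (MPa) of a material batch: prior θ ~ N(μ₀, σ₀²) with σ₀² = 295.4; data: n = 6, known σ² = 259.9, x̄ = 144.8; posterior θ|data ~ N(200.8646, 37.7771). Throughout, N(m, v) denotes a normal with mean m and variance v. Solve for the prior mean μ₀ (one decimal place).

The posterior mean is a precision-weighted average: μ_n = (τ₀μ₀ + τ_data·x̄)/(τ₀+τ_data), with τ₀=1/σ₀² and τ_data=n/σ².
Here τ₀ = 1/295.4 = 0.003385 and τ_data = 6/259.9 = 0.023086, so τ_n = 0.026471.
Rearranging for μ₀: μ₀ = (μ_n·τ_n − τ_data·x̄)/τ₀ = (200.8646·0.026471 − 0.023086·144.8) / 0.003385 = 1.974234/0.003385 ≈ 583.2.

μ₀ = 583.2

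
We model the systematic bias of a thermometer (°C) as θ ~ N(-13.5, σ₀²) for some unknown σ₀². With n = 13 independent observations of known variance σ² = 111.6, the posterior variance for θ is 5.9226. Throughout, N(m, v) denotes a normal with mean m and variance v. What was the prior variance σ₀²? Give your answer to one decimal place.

σ₀² = 19.1

For the Normal–Normal model with known σ², precisions add: τ_n = τ₀ + n/σ².
So 1/σ₀² = 1/5.9226 − 13/111.6 = 0.168845 − 0.116487 = 0.052358.
Hence σ₀² = 1/0.052358 ≈ 19.1.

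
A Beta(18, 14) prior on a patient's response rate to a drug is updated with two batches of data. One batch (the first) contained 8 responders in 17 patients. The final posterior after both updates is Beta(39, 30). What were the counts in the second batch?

Sequential conjugate updates are equivalent to a single update on the pooled data, so total successes = posterior α − prior α and total failures = posterior β − prior β.
Total across both batches: 39−18=21 responders, 30−14=16 non-responders.
Subtract the first batch: 21−8=13 responders and 16−9=7 non-responders.

13 responders and 7 non-responders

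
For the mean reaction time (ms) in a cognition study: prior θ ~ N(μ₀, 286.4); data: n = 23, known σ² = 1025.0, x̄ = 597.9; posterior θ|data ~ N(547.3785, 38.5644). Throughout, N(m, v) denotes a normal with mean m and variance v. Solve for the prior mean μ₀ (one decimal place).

μ₀ = 222.7

With known observation variance, the Normal–Normal posterior has precision τ_n = τ₀ + n/σ² and mean μ_n = (τ₀μ₀ + (n/σ²)x̄)/τ_n.
Here τ₀ = 1/286.4 = 0.003492 and τ_data = 23/1025.0 = 0.022439, so τ_n = 0.025931.
Rearranging for μ₀: μ₀ = (μ_n·τ_n − τ_data·x̄)/τ₀ = (547.3785·0.025931 − 0.022439·597.9) / 0.003492 = 0.777794/0.003492 ≈ 222.7.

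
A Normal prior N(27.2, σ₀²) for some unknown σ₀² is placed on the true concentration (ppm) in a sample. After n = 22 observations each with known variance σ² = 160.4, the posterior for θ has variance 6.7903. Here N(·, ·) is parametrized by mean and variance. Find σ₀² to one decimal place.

σ₀² = 98.9

Posterior precision equals prior precision plus data precision: 1/σ_n² = 1/σ₀² + n/σ².
So 1/σ₀² = 1/6.7903 − 22/160.4 = 0.147269 − 0.137157 = 0.010112.
Hence σ₀² = 1/0.010112 ≈ 98.9.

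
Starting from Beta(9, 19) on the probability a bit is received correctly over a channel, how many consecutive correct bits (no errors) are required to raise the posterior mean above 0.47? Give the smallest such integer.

k = 8

After k correct bits and 0 errors the posterior is Beta(9+k, 19), with mean (9+k)/(9+19+k).
Set (9+k)/(28+k) > 0.47 and solve: k > (0.47·28 − 9)/(1 − 0.47) = 7.849.
The smallest integer exceeding 7.849 is 8.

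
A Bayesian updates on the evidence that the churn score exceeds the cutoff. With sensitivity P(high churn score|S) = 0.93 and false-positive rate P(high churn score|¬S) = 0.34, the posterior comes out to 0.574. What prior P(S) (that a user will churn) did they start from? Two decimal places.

P(S) = 0.33

In odds form, posterior odds = prior odds × likelihood ratio, so prior odds = posterior odds ÷ LR.
Posterior odds = 0.574/(1−0.574) = 1.3474. LR = 0.93/0.34 = 2.7353.
Prior odds = 1.3474/2.7353 = 0.4926, so P(S) = 0.4926/(1+0.4926) ≈ 0.33.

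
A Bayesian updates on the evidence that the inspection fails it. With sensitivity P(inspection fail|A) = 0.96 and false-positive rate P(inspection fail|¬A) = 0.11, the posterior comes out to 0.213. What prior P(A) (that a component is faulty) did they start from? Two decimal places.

P(A) = 0.03

Bayes' rule in odds form gives O(A|E) = O(A)·[P(E|A)/P(E|¬A)], hence O(A) = O(A|E)/LR.
Posterior odds = 0.213/(1−0.213) = 0.2706. LR = 0.96/0.11 = 8.7273.
Prior odds = 0.2706/8.7273 = 0.0310, so P(A) = 0.0310/(1+0.0310) ≈ 0.03.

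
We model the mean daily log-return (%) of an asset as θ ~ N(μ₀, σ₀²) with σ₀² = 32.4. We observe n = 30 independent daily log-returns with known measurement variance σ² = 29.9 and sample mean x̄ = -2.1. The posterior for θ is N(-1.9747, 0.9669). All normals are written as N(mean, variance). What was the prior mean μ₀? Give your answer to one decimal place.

The posterior mean is a precision-weighted average: μ_n = (τ₀μ₀ + τ_data·x̄)/(τ₀+τ_data), with τ₀=1/σ₀² and τ_data=n/σ².
Here τ₀ = 1/32.4 = 0.030864 and τ_data = 30/29.9 = 1.003344, so τ_n = 1.034208.
Rearranging for μ₀: μ₀ = (μ_n·τ_n − τ_data·x̄)/τ₀ = (-1.9747·1.034208 − 1.003344·-2.1) / 0.030864 = 0.064772/0.030864 ≈ 2.1.

μ₀ = 2.1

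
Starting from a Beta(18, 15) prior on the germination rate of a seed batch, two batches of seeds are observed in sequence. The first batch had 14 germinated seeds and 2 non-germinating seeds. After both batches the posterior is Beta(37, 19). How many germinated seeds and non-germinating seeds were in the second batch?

Sequential conjugate updates are equivalent to a single update on the pooled data, so total successes = posterior α − prior α and total failures = posterior β − prior β.
Total across both batches: 37−18=19 germinated seeds, 19−15=4 non-germinating seeds.
Subtract the first batch: 19−14=5 germinated seeds and 4−2=2 non-germinating seeds.

5 germinated seeds and 2 non-germinating seeds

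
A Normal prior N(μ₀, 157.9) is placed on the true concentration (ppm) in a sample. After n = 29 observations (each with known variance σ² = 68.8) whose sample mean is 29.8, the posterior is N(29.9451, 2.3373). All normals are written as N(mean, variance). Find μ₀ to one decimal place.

μ₀ = 39.6

The posterior mean is a precision-weighted average: μ_n = (τ₀μ₀ + τ_data·x̄)/(τ₀+τ_data), with τ₀=1/σ₀² and τ_data=n/σ².
Here τ₀ = 1/157.9 = 0.006333 and τ_data = 29/68.8 = 0.421512, so τ_n = 0.427845.
Rearranging for μ₀: μ₀ = (μ_n·τ_n − τ_data·x̄)/τ₀ = (29.9451·0.427845 − 0.421512·29.8) / 0.006333 = 0.250804/0.006333 ≈ 39.6.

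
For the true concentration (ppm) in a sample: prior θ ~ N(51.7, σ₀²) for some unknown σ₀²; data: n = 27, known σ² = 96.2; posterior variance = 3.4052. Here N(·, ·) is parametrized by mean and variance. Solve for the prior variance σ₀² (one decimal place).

For the Normal–Normal model with known σ², precisions add: τ_n = τ₀ + n/σ².
So 1/σ₀² = 1/3.4052 − 27/96.2 = 0.293669 − 0.280665 = 0.013004.
Hence σ₀² = 1/0.013004 ≈ 76.9.

σ₀² = 76.9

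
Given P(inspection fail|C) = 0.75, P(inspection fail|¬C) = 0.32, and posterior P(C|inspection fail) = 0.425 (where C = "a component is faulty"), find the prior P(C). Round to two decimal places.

Bayes' rule in odds form gives O(C|E) = O(C)·[P(E|C)/P(E|¬C)], hence O(C) = O(C|E)/LR.
Posterior odds = 0.425/(1−0.425) = 0.7391. LR = 0.75/0.32 = 2.3438.
Prior odds = 0.7391/2.3438 = 0.3153, so P(C) = 0.3153/(1+0.3153) ≈ 0.24.

P(C) = 0.24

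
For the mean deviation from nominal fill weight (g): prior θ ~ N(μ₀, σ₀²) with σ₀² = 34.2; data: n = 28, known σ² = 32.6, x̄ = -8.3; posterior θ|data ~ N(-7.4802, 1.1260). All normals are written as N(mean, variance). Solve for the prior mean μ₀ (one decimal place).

μ₀ = 16.6

The posterior mean is a precision-weighted average: μ_n = (τ₀μ₀ + τ_data·x̄)/(τ₀+τ_data), with τ₀=1/σ₀² and τ_data=n/σ².
Here τ₀ = 1/34.2 = 0.029240 and τ_data = 28/32.6 = 0.858896, so τ_n = 0.888136.
Rearranging for μ₀: μ₀ = (μ_n·τ_n − τ_data·x̄)/τ₀ = (-7.4802·0.888136 − 0.858896·-8.3) / 0.029240 = 0.485402/0.029240 ≈ 16.6.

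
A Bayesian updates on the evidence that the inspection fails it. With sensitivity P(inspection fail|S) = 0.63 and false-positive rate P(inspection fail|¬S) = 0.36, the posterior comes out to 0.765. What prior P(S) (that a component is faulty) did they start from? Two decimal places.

In odds form, posterior odds = prior odds × likelihood ratio, so prior odds = posterior odds ÷ LR.
Posterior odds = 0.765/(1−0.765) = 3.2553. LR = 0.63/0.36 = 1.7500.
Prior odds = 3.2553/1.7500 = 1.8602, so P(S) = 1.8602/(1+1.8602) ≈ 0.65.

P(S) = 0.65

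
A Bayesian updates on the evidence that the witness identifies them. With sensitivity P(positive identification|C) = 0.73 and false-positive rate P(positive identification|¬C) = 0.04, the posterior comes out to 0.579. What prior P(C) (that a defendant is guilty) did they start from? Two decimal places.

P(C) = 0.07

In odds form, posterior odds = prior odds × likelihood ratio, so prior odds = posterior odds ÷ LR.
Posterior odds = 0.579/(1−0.579) = 1.3753. LR = 0.73/0.04 = 18.2500.
Prior odds = 1.3753/18.2500 = 0.0754, so P(C) = 0.0754/(1+0.0754) ≈ 0.07.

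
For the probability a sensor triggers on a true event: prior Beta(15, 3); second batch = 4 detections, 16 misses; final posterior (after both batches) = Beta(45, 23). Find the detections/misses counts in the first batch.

26 detections and 4 misses

Because Beta–binomial updating is additive in the counts, the combined data contributed (α_post−α_prior, β_post−β_prior) successes and failures.
Total across both batches: 45−15=30 detections, 23−3=20 misses.
Subtract the second batch: 30−4=26 detections and 20−16=4 misses.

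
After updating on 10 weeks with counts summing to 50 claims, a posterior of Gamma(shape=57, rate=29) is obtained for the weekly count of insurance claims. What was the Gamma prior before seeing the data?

Gamma(shape=7, rate=19)

A Gamma(α, β) prior (rate parametrization) on a Poisson rate with n observations summing to S gives posterior Gamma(α+S, β+n).
So α = 57 − 50 = 7 and β = 29 − 10 = 19.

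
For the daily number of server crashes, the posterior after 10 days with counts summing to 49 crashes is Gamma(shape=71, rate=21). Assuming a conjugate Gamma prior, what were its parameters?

Gamma(shape=22, rate=11)

Gamma–Poisson conjugacy: posterior shape = α + Σxᵢ, posterior rate = β + n.
So α = 71 − 49 = 22 and β = 21 − 10 = 11.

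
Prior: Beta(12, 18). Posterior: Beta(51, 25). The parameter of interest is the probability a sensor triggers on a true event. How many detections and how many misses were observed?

39 detections and 7 misses

Under Beta–binomial conjugacy the posterior parameters are (a+s, b+f).
Match parameters: s=51−12=39, f=25−18=7.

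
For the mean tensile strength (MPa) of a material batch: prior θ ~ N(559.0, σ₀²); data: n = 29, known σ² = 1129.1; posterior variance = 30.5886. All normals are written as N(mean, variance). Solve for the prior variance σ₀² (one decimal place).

σ₀² = 142.7

For the Normal–Normal model with known σ², precisions add: τ_n = τ₀ + n/σ².
So 1/σ₀² = 1/30.5886 − 29/1129.1 = 0.032692 − 0.025684 = 0.007008.
Hence σ₀² = 1/0.007008 ≈ 142.7.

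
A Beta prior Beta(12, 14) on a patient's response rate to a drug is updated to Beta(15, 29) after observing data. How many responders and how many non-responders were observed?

A Beta(a, b) prior with s successes and f failures in binomial data gives a Beta(a+s, b+f) posterior.
So s = 15 − 12 = 3 and f = 29 − 14 = 15.

3 responders and 15 non-responders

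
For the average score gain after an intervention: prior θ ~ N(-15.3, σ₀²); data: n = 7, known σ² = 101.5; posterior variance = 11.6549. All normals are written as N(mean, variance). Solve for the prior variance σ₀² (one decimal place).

Posterior precision equals prior precision plus data precision: 1/σ_n² = 1/σ₀² + n/σ².
So 1/σ₀² = 1/11.6549 − 7/101.5 = 0.085801 − 0.068966 = 0.016835.
Hence σ₀² = 1/0.016835 ≈ 59.4.

σ₀² = 59.4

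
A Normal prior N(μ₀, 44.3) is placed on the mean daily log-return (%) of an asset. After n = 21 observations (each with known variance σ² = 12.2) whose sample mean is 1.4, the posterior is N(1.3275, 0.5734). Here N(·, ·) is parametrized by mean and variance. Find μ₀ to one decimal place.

μ₀ = -4.2

The posterior mean is a precision-weighted average: μ_n = (τ₀μ₀ + τ_data·x̄)/(τ₀+τ_data), with τ₀=1/σ₀² and τ_data=n/σ².
Here τ₀ = 1/44.3 = 0.022573 and τ_data = 21/12.2 = 1.721311, so τ_n = 1.743884.
Rearranging for μ₀: μ₀ = (μ_n·τ_n − τ_data·x̄)/τ₀ = (1.3275·1.743884 − 1.721311·1.4) / 0.022573 = -0.094829/0.022573 ≈ -4.2.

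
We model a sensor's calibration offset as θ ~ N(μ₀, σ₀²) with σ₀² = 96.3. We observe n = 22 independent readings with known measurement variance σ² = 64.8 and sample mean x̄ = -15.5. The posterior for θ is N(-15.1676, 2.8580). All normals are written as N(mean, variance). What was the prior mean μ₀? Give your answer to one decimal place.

μ₀ = -4.3

The posterior mean is a precision-weighted average: μ_n = (τ₀μ₀ + τ_data·x̄)/(τ₀+τ_data), with τ₀=1/σ₀² and τ_data=n/σ².
Here τ₀ = 1/96.3 = 0.010384 and τ_data = 22/64.8 = 0.339506, so τ_n = 0.349890.
Rearranging for μ₀: μ₀ = (μ_n·τ_n − τ_data·x̄)/τ₀ = (-15.1676·0.349890 − 0.339506·-15.5) / 0.010384 = -0.044649/0.010384 ≈ -4.3.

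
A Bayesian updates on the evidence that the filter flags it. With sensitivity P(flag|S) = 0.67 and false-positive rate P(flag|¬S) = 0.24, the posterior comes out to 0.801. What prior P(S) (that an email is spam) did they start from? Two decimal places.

P(S) = 0.59

In odds form, posterior odds = prior odds × likelihood ratio, so prior odds = posterior odds ÷ LR.
Posterior odds = 0.801/(1−0.801) = 4.0251. LR = 0.67/0.24 = 2.7917.
Prior odds = 4.0251/2.7917 = 1.4418, so P(S) = 1.4418/(1+1.4418) ≈ 0.59.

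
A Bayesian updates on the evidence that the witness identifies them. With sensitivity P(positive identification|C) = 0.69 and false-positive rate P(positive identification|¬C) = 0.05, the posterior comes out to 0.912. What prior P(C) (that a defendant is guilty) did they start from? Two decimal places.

P(C) = 0.43

Bayes' rule in odds form gives O(C|E) = O(C)·[P(E|C)/P(E|¬C)], hence O(C) = O(C|E)/LR.
Posterior odds = 0.912/(1−0.912) = 10.3636. LR = 0.69/0.05 = 13.8000.
Prior odds = 10.3636/13.8000 = 0.7510, so P(C) = 0.7510/(1+0.7510) ≈ 0.43.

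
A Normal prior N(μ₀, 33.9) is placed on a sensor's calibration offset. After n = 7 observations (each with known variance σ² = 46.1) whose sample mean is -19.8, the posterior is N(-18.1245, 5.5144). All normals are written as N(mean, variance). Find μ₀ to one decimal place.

With known observation variance, the Normal–Normal posterior has precision τ_n = τ₀ + n/σ² and mean μ_n = (τ₀μ₀ + (n/σ²)x̄)/τ_n.
Here τ₀ = 1/33.9 = 0.029499 and τ_data = 7/46.1 = 0.151844, so τ_n = 0.181343.
Rearranging for μ₀: μ₀ = (μ_n·τ_n − τ_data·x̄)/τ₀ = (-18.1245·0.181343 − 0.151844·-19.8) / 0.029499 = -0.280240/0.029499 ≈ -9.5.

μ₀ = -9.5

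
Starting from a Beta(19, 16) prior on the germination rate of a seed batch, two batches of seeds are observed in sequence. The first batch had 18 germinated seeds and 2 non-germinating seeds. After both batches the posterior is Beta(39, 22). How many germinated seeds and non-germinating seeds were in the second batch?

Because Beta–binomial updating is additive in the counts, the combined data contributed (α_post−α_prior, β_post−β_prior) successes and failures.
Total across both batches: 39−19=20 germinated seeds, 22−16=6 non-germinating seeds.
Subtract the first batch: 20−18=2 germinated seeds and 6−2=4 non-germinating seeds.

2 germinated seeds and 4 non-germinating seeds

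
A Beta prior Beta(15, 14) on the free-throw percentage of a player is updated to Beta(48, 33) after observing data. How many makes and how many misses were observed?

Under Beta–binomial conjugacy the posterior parameters are (a+s, b+f).
So s = 48 − 15 = 33 and f = 33 − 14 = 19.

33 makes and 19 misses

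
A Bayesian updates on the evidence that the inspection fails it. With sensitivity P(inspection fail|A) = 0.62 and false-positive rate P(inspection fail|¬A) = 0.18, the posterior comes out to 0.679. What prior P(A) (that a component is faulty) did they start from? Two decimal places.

Bayes' rule in odds form gives O(A|E) = O(A)·[P(E|A)/P(E|¬A)], hence O(A) = O(A|E)/LR.
Posterior odds = 0.679/(1−0.679) = 2.1153. LR = 0.62/0.18 = 3.4444.
Prior odds = 2.1153/3.4444 = 0.6141, so P(A) = 0.6141/(1+0.6141) ≈ 0.38.

P(A) = 0.38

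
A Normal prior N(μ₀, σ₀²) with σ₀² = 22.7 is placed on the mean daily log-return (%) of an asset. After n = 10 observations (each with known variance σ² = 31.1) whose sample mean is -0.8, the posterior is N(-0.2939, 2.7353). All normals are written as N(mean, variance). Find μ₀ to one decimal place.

With known observation variance, the Normal–Normal posterior has precision τ_n = τ₀ + n/σ² and mean μ_n = (τ₀μ₀ + (n/σ²)x̄)/τ_n.
Here τ₀ = 1/22.7 = 0.044053 and τ_data = 10/31.1 = 0.321543, so τ_n = 0.365596.
Rearranging for μ₀: μ₀ = (μ_n·τ_n − τ_data·x̄)/τ₀ = (-0.2939·0.365596 − 0.321543·-0.8) / 0.044053 = 0.149786/0.044053 ≈ 3.4.

μ₀ = 3.4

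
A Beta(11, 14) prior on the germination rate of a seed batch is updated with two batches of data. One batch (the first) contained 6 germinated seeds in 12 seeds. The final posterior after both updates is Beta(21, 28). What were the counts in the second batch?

Sequential conjugate updates are equivalent to a single update on the pooled data, so total successes = posterior α − prior α and total failures = posterior β − prior β.
Total across both batches: 21−11=10 germinated seeds, 28−14=14 non-germinating seeds.
Subtract the first batch: 10−6=4 germinated seeds and 14−6=8 non-germinating seeds.

4 germinated seeds and 8 non-germinating seeds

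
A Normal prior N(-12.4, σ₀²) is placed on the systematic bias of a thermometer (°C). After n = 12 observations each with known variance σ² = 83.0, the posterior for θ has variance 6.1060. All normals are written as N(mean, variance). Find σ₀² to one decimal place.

For the Normal–Normal model with known σ², precisions add: τ_n = τ₀ + n/σ².
So 1/σ₀² = 1/6.1060 − 12/83.0 = 0.163773 − 0.144578 = 0.019195.
Hence σ₀² = 1/0.019195 ≈ 52.1.

σ₀² = 52.1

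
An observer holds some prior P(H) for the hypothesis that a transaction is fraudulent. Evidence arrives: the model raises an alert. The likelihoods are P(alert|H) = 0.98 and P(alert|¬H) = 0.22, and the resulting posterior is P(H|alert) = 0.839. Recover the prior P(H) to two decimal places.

Bayes' rule in odds form gives O(H|E) = O(H)·[P(E|H)/P(E|¬H)], hence O(H) = O(H|E)/LR.
Posterior odds = 0.839/(1−0.839) = 5.2112. LR = 0.98/0.22 = 4.4545.
Prior odds = 5.2112/4.4545 = 1.1699, so P(H) = 1.1699/(1+1.1699) ≈ 0.54.

P(H) = 0.54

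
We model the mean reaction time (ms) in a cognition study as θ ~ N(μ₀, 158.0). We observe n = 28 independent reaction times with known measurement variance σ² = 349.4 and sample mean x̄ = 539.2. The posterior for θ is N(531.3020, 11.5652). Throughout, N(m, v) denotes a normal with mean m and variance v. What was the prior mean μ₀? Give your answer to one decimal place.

μ₀ = 431.3

With known observation variance, the Normal–Normal posterior has precision τ_n = τ₀ + n/σ² and mean μ_n = (τ₀μ₀ + (n/σ²)x̄)/τ_n.
Here τ₀ = 1/158.0 = 0.006329 and τ_data = 28/349.4 = 0.080137, so τ_n = 0.086466.
Rearranging for μ₀: μ₀ = (μ_n·τ_n − τ_data·x̄)/τ₀ = (531.3020·0.086466 − 0.080137·539.2) / 0.006329 = 2.729688/0.006329 ≈ 431.3.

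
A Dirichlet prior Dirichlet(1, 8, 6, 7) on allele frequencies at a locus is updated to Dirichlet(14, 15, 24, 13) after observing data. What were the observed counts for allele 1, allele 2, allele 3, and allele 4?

For a Dirichlet(α) prior with multinomial counts c, the posterior is Dirichlet(α + c) componentwise.
Counts are posterior − prior componentwise: 14−1=13, 15−8=7, 24−6=18, 13−7=6.

counts (13, 7, 18, 6)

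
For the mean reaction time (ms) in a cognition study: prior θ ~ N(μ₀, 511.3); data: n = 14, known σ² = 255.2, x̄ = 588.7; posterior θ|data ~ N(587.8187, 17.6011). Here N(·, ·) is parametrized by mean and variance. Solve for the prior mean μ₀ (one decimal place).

μ₀ = 563.1

With known observation variance, the Normal–Normal posterior has precision τ_n = τ₀ + n/σ² and mean μ_n = (τ₀μ₀ + (n/σ²)x̄)/τ_n.
Here τ₀ = 1/511.3 = 0.001956 and τ_data = 14/255.2 = 0.054859, so τ_n = 0.056815.
Rearranging for μ₀: μ₀ = (μ_n·τ_n − τ_data·x̄)/τ₀ = (587.8187·0.056815 − 0.054859·588.7) / 0.001956 = 1.101426/0.001956 ≈ 563.1.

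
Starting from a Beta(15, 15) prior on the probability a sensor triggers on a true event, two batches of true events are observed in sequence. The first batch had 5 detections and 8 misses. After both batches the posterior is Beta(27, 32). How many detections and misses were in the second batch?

7 detections and 9 misses

Because Beta–binomial updating is additive in the counts, the combined data contributed (α_post−α_prior, β_post−β_prior) successes and failures.
Total across both batches: 27−15=12 detections, 32−15=17 misses.
Subtract the first batch: 12−5=7 detections and 17−8=9 misses.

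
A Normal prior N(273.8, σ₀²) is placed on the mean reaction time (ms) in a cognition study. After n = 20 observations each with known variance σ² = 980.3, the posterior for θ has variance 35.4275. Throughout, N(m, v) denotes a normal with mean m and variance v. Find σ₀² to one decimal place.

σ₀² = 127.8

Posterior precision equals prior precision plus data precision: 1/σ_n² = 1/σ₀² + n/σ².
So 1/σ₀² = 1/35.4275 − 20/980.3 = 0.028227 − 0.020402 = 0.007825.
Hence σ₀² = 1/0.007825 ≈ 127.8.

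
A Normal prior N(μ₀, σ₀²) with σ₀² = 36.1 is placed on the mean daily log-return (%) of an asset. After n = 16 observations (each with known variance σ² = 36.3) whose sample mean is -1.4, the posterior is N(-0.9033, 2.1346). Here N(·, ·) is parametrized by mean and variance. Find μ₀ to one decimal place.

μ₀ = 7.0

The posterior mean is a precision-weighted average: μ_n = (τ₀μ₀ + τ_data·x̄)/(τ₀+τ_data), with τ₀=1/σ₀² and τ_data=n/σ².
Here τ₀ = 1/36.1 = 0.027701 and τ_data = 16/36.3 = 0.440771, so τ_n = 0.468472.
Rearranging for μ₀: μ₀ = (μ_n·τ_n − τ_data·x̄)/τ₀ = (-0.9033·0.468472 − 0.440771·-1.4) / 0.027701 = 0.193909/0.027701 ≈ 7.0.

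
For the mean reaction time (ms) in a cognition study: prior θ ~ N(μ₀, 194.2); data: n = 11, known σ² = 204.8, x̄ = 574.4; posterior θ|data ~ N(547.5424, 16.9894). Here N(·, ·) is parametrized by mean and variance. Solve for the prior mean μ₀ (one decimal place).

μ₀ = 267.4

With known observation variance, the Normal–Normal posterior has precision τ_n = τ₀ + n/σ² and mean μ_n = (τ₀μ₀ + (n/σ²)x̄)/τ_n.
Here τ₀ = 1/194.2 = 0.005149 and τ_data = 11/204.8 = 0.053711, so τ_n = 0.058860.
Rearranging for μ₀: μ₀ = (μ_n·τ_n − τ_data·x̄)/τ₀ = (547.5424·0.058860 − 0.053711·574.4) / 0.005149 = 1.376747/0.005149 ≈ 267.4.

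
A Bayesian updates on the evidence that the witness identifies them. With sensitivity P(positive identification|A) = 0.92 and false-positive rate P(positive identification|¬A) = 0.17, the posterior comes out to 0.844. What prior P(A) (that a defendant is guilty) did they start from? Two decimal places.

P(A) = 0.50

Bayes' rule in odds form gives O(A|E) = O(A)·[P(E|A)/P(E|¬A)], hence O(A) = O(A|E)/LR.
Posterior odds = 0.844/(1−0.844) = 5.4103. LR = 0.92/0.17 = 5.4118.
Prior odds = 5.4103/5.4118 = 0.9997, so P(A) = 0.9997/(1+0.9997) ≈ 0.50.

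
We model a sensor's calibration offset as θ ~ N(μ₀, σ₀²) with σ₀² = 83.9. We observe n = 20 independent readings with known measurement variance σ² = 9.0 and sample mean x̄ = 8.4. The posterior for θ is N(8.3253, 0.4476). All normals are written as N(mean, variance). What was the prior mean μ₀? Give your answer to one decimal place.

μ₀ = -5.6

The posterior mean is a precision-weighted average: μ_n = (τ₀μ₀ + τ_data·x̄)/(τ₀+τ_data), with τ₀=1/σ₀² and τ_data=n/σ².
Here τ₀ = 1/83.9 = 0.011919 and τ_data = 20/9.0 = 2.222222, so τ_n = 2.234141.
Rearranging for μ₀: μ₀ = (μ_n·τ_n − τ_data·x̄)/τ₀ = (8.3253·2.234141 − 2.222222·8.4) / 0.011919 = -0.066771/0.011919 ≈ -5.6.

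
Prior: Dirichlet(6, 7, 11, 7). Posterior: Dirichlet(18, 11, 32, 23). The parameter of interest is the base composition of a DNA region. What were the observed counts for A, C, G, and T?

For a Dirichlet(α) prior with multinomial counts c, the posterior is Dirichlet(α + c) componentwise.
Counts are posterior − prior componentwise: 18−6=12, 11−7=4, 32−11=21, 23−7=16.

counts (12, 4, 21, 16)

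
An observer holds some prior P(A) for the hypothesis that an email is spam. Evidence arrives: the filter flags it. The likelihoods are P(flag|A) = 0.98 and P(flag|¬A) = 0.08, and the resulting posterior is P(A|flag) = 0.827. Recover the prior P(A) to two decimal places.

In odds form, posterior odds = prior odds × likelihood ratio, so prior odds = posterior odds ÷ LR.
Posterior odds = 0.827/(1−0.827) = 4.7803. LR = 0.98/0.08 = 12.2500.
Prior odds = 4.7803/12.2500 = 0.3902, so P(A) = 0.3902/(1+0.3902) ≈ 0.28.

P(A) = 0.28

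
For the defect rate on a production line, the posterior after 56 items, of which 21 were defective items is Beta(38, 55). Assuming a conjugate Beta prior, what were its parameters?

Beta(17, 20)

Under Beta–binomial conjugacy the posterior parameters are (a+s, b+f).
So a = 38 − 21 = 17 and b = 55 − 35 = 20.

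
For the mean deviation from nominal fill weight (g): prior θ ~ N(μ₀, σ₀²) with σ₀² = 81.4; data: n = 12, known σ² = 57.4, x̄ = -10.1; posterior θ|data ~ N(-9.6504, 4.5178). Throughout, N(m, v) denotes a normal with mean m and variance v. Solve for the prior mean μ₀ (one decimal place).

μ₀ = -2.0

With known observation variance, the Normal–Normal posterior has precision τ_n = τ₀ + n/σ² and mean μ_n = (τ₀μ₀ + (n/σ²)x̄)/τ_n.
Here τ₀ = 1/81.4 = 0.012285 and τ_data = 12/57.4 = 0.209059, so τ_n = 0.221344.
Rearranging for μ₀: μ₀ = (μ_n·τ_n − τ_data·x̄)/τ₀ = (-9.6504·0.221344 − 0.209059·-10.1) / 0.012285 = -0.024562/0.012285 ≈ -2.0.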